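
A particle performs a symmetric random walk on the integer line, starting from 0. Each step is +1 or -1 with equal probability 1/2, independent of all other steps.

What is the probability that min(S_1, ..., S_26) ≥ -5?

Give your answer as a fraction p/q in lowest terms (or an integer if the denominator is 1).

Answer: 50480055/67108864

Derivation:
Let f(t,s) = #length-t paths at position s with S_1..S_t all ≥ -5.
f(t,s) = f(t-1,s-1) + f(t-1,s+1) for s ≥ -5; f(t,s) = 0 for s < -5.
t=0: f(0,0)=1
t=1: f(1,-1)=1 f(1,1)=1
t=2: f(2,-2)=1 f(2,0)=2 f(2,2)=1
t=3: f(3,-3)=1 f(3,-1)=3 f(3,1)=3 f(3,3)=1
t=4: f(4,-4)=1 f(4,-2)=4 f(4,0)=6 f(4,2)=4 f(4,4)=1
t=5: f(5,-5)=1 f(5,-3)=5 f(5,-1)=10 f(5,1)=10 f(5,3)=5 f(5,5)=1
t=6: f(6,-4)=6 f(6,-2)=15 f(6,0)=20 f(6,2)=15 f(6,4)=6 f(6,6)=1
t=7: f(7,-5)=6 f(7,-3)=21 f(7,-1)=35 f(7,1)=35 f(7,3)=21 f(7,5)=7 f(7,7)=1
t=8: f(8,-4)=27 f(8,-2)=56 f(8,0)=70 f(8,2)=56 f(8,4)=28 f(8,6)=8 f(8,8)=1
t=9: f(9,-5)=27 f(9,-3)=83 f(9,-1)=126 f(9,1)=126 f(9,3)=84 f(9,5)=36 f(9,7)=9 f(9,9)=1
t=10: f(10,-4)=110 f(10,-2)=209 f(10,0)=252 f(10,2)=210 f(10,4)=120 f(10,6)=45 f(10,8)=10 f(10,10)=1
t=11: f(11,-5)=110 f(11,-3)=319 f(11,-1)=461 f(11,1)=462 f(11,3)=330 f(11,5)=165 f(11,7)=55 f(11,9)=11 f(11,11)=1
t=12: f(12,-4)=429 f(12,-2)=780 f(12,0)=923 f(12,2)=792 f(12,4)=495 f(12,6)=220 f(12,8)=66 f(12,10)=12 f(12,12)=1
t=13: f(13,-5)=429 f(13,-3)=1209 f(13,-1)=1703 f(13,1)=1715 f(13,3)=1287 f(13,5)=715 f(13,7)=286 f(13,9)=78 f(13,11)=13 f(13,13)=1
t=14: f(14,-4)=1638 f(14,-2)=2912 f(14,0)=3418 f(14,2)=3002 f(14,4)=2002 f(14,6)=1001 f(14,8)=364 f(14,10)=91 f(14,12)=14 f(14,14)=1
t=15: f(15,-5)=1638 f(15,-3)=4550 f(15,-1)=6330 f(15,1)=6420 f(15,3)=5004 f(15,5)=3003 f(15,7)=1365 f(15,9)=455 f(15,11)=105 f(15,13)=15 f(15,15)=1
t=16: f(16,-4)=6188 f(16,-2)=10880 f(16,0)=12750 f(16,2)=11424 f(16,4)=8007 f(16,6)=4368 f(16,8)=1820 f(16,10)=560 f(16,12)=120 f(16,14)=16 f(16,16)=1
t=17: f(17,-5)=6188 f(17,-3)=17068 f(17,-1)=23630 f(17,1)=24174 f(17,3)=19431 f(17,5)=12375 f(17,7)=6188 f(17,9)=2380 f(17,11)=680 f(17,13)=136 f(17,15)=17 f(17,17)=1
t=18: f(18,-4)=23256 f(18,-2)=40698 f(18,0)=47804 f(18,2)=43605 f(18,4)=31806 f(18,6)=18563 f(18,8)=8568 f(18,10)=3060 f(18,12)=816 f(18,14)=153 f(18,16)=18 f(18,18)=1
t=19: f(19,-5)=23256 f(19,-3)=63954 f(19,-1)=88502 f(19,1)=91409 f(19,3)=75411 f(19,5)=50369 f(19,7)=27131 f(19,9)=11628 f(19,11)=3876 f(19,13)=969 f(19,15)=171 f(19,17)=19 f(19,19)=1
t=20: f(20,-4)=87210 f(20,-2)=152456 f(20,0)=179911 f(20,2)=166820 f(20,4)=125780 f(20,6)=77500 f(20,8)=38759 f(20,10)=15504 f(20,12)=4845 f(20,14)=1140 f(20,16)=190 f(20,18)=20 f(20,20)=1
t=21: f(21,-5)=87210 f(21,-3)=239666 f(21,-1)=332367 f(21,1)=346731 f(21,3)=292600 f(21,5)=203280 f(21,7)=116259 f(21,9)=54263 f(21,11)=20349 f(21,13)=5985 f(21,15)=1330 f(21,17)=210 f(21,19)=21 f(21,21)=1
t=22: f(22,-4)=326876 f(22,-2)=572033 f(22,0)=679098 f(22,2)=639331 f(22,4)=495880 f(22,6)=319539 f(22,8)=170522 f(22,10)=74612 f(22,12)=26334 f(22,14)=7315 f(22,16)=1540 f(22,18)=231 f(22,20)=22 f(22,22)=1
t=23: f(23,-5)=326876 f(23,-3)=898909 f(23,-1)=1251131 f(23,1)=1318429 f(23,3)=1135211 f(23,5)=815419 f(23,7)=490061 f(23,9)=245134 f(23,11)=100946 f(23,13)=33649 f(23,15)=8855 f(23,17)=1771 f(23,19)=253 f(23,21)=23 f(23,23)=1
t=24: f(24,-4)=1225785 f(24,-2)=2150040 f(24,0)=2569560 f(24,2)=2453640 f(24,4)=1950630 f(24,6)=1305480 f(24,8)=735195 f(24,10)=346080 f(24,12)=134595 f(24,14)=42504 f(24,16)=10626 f(24,18)=2024 f(24,20)=276 f(24,22)=24 f(24,24)=1
t=25: f(25,-5)=1225785 f(25,-3)=3375825 f(25,-1)=4719600 f(25,1)=5023200 f(25,3)=4404270 f(25,5)=3256110 f(25,7)=2040675 f(25,9)=1081275 f(25,11)=480675 f(25,13)=177099 f(25,15)=53130 f(25,17)=12650 f(25,19)=2300 f(25,21)=300 f(25,23)=25 f(25,25)=1
t=26: f(26,-4)=4601610 f(26,-2)=8095425 f(26,0)=9742800 f(26,2)=9427470 f(26,4)=7660380 f(26,6)=5296785 f(26,8)=3121950 f(26,10)=1561950 f(26,12)=657774 f(26,14)=230229 f(26,16)=65780 f(26,18)=14950 f(26,20)=2600 f(26,22)=325 f(26,24)=26 f(26,26)=1
Σ_s f(26,s) = 50480055
P = 50480055/67108864 = 50480055/67108864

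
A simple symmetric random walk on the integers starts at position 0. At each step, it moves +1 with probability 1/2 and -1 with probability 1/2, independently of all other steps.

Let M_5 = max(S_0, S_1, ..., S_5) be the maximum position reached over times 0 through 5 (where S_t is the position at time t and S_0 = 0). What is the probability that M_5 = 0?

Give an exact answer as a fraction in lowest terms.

Answer: 5/16

Derivation:
Let M_5 = max(S_0,...,S_5). Use the reflection principle: for j ≥ 1, #{paths with M_5 ≥ j} = #{S_5 ≥ j} + #{S_5 ≥ j+1}.
P(M_5 ≥ 0) = 1 since S_0 = 0, so #{M_5 ≥ 0} = 32.
#{M_5 ≥ 1} = #{S_5 ≥ 1} + #{S_5 ≥ 2} = 16 + 6 = 22.
#{M_5 = 0} = 32 - 22 = 10.
P(M_5 = 0) = 10/32 = 5/16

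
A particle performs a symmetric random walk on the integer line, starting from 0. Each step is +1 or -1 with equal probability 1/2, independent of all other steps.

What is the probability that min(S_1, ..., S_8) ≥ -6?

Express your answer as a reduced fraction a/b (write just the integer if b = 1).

Let f(t,s) = #length-t paths at position s with S_1..S_t all ≥ -6.
f(t,s) = f(t-1,s-1) + f(t-1,s+1) for s ≥ -6; f(t,s) = 0 for s < -6.
t=0: f(0,0)=1
t=1: f(1,-1)=1 f(1,1)=1
t=2: f(2,-2)=1 f(2,0)=2 f(2,2)=1
t=3: f(3,-3)=1 f(3,-1)=3 f(3,1)=3 f(3,3)=1
t=4: f(4,-4)=1 f(4,-2)=4 f(4,0)=6 f(4,2)=4 f(4,4)=1
t=5: f(5,-5)=1 f(5,-3)=5 f(5,-1)=10 f(5,1)=10 f(5,3)=5 f(5,5)=1
t=6: f(6,-6)=1 f(6,-4)=6 f(6,-2)=15 f(6,0)=20 f(6,2)=15 f(6,4)=6 f(6,6)=1
t=7: f(7,-5)=7 f(7,-3)=21 f(7,-1)=35 f(7,1)=35 f(7,3)=21 f(7,5)=7 f(7,7)=1
t=8: f(8,-6)=7 f(8,-4)=28 f(8,-2)=56 f(8,0)=70 f(8,2)=56 f(8,4)=28 f(8,6)=8 f(8,8)=1
Σ_s f(8,s) = 254
P = 254/256 = 127/128

Answer: 127/128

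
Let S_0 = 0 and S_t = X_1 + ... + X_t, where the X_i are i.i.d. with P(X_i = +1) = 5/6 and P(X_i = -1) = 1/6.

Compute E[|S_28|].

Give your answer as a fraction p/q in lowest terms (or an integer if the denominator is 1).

S_28 takes values m ≡ 0 (mod 2) with |m| ≤ 28; P(S_28=m) = C(28,(28+m)/2) · (5/6)^((28+m)/2) · (1/6)^((28-m)/2).
Distribution: P(S=-28)=1/6140942214464815497216, P(S=-26)=35/1535235553616203874304, P(S=-24)=175/113721152119718805504, P(S=-22)=11375/170581728179578208256, P(S=-20)=1421875/682326912718312833024, P(S=-18)=1421875/28430288029929701376, P(S=-16)=163515625/170581728179578208256, P(S=-14)=1284765625/85290864089789104128, P(S=-12)=44966796875/227442304239437611008, P(S=-10)=1124169921875/511745184538734624768, P(S=-8)=21359228515625/1023490369077469249536, P(S=-6)=9708740234375/56860576059859402752, P(S=-4)=825242919921875/682326912718312833024, P(S=-2)=317401123046875/42645432044894552064, P(S=0)=1133575439453125/28430288029929701376, P(S=2)=7935028076171875/42645432044894552064, P(S=4)=515776824951171875/682326912718312833024, P(S=6)=151699066162109375/56860576059859402752, P(S=8)=8343448638916015625/1023490369077469249536, P(S=10)=10978221893310546875/511745184538734624768, P(S=12)=10978221893310546875/227442304239437611008, P(S=14)=7841587066650390625/85290864089789104128, P(S=16)=24950504302978515625/170581728179578208256, P(S=18)=5424022674560546875/28430288029929701376, P(S=20)=135600566864013671875/682326912718312833024, P(S=22)=27120113372802734375/170581728179578208256, P(S=24)=10430812835693359375/113721152119718805504, P(S=26)=52154064178466796875/1535235553616203874304, P(S=28)=37252902984619140625/6140942214464815497216
E[|S_28|] = Σ_m |m|·P(S_28=m) = 3582224328498633017249/191904444202025484288

Answer: 3582224328498633017249/191904444202025484288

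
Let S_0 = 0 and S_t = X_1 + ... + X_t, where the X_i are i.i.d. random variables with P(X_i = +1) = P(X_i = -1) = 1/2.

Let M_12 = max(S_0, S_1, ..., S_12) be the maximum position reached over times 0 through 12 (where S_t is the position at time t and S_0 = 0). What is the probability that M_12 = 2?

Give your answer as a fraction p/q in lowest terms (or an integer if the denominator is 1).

Answer: 99/512

Derivation:
Let M_12 = max(S_0,...,S_12). Use the reflection principle: for j ≥ 1, #{paths with M_12 ≥ j} = #{S_12 ≥ j} + #{S_12 ≥ j+1}.
By reflection, #{M_12 ≥ 2} = #{S_12 ≥ 2} + #{S_12 ≥ 3} = 1586 + 794 = 2380.
#{M_12 ≥ 3} = #{S_12 ≥ 3} + #{S_12 ≥ 4} = 794 + 794 = 1588.
#{M_12 = 2} = 2380 - 1588 = 792.
P(M_12 = 2) = 792/4096 = 99/512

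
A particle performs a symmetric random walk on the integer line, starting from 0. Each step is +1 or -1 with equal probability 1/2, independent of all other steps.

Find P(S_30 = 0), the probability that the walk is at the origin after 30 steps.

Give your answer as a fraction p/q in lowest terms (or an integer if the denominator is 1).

Answer: 9694845/67108864

Derivation:
To return to 0 after 30 steps: need exactly 15 steps of +1 and 15 of -1.
Favorable paths: C(30,15) = 155117520
Total paths: 2^30 = 1073741824
P = 155117520/1073741824 = 9694845/67108864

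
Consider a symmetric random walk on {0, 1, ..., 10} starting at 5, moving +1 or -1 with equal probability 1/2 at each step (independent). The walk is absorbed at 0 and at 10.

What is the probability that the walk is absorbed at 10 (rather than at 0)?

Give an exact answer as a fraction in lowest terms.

Symmetric walk (p = 1/2): the harmonic-function argument gives P(hit 10 before 0 | start at 5) = a/N.
P = 5/10 = 1/2

Answer: 1/2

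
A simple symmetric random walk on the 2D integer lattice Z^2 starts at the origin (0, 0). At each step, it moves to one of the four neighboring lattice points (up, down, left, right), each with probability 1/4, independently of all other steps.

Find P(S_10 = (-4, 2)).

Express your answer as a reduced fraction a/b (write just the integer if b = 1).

Answer: 4725/524288

Derivation:
Let h be the number of horizontal steps (so 10-h are vertical). To end at (-4,2) need (h-4)/2 right-steps and ((10-h)+2)/2 up-steps.
Sum over h with 4 ≤ h ≤ 8, h ≡ 0 (mod 2), 10-h ≡ 0 (mod 2):
h=4: C(10,4)·C(4,0)·C(6,4) = 210·1·15 = 3150
h=6: C(10,6)·C(6,1)·C(4,3) = 210·6·4 = 5040
h=8: C(10,8)·C(8,2)·C(2,2) = 45·28·1 = 1260
Total favorable: 9450
Total paths: 4^10 = 1048576
P = 9450/1048576 = 4725/524288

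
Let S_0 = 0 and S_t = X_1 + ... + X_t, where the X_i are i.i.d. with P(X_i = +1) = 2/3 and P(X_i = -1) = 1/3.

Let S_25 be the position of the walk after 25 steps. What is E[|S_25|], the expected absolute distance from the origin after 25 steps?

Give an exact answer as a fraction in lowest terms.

S_25 takes values m ≡ 1 (mod 2) with |m| ≤ 25; P(S_25=m) = C(25,(25+m)/2) · (2/3)^((25+m)/2) · (1/3)^((25-m)/2).
Distribution: P(S=-25)=1/847288609443, P(S=-23)=50/847288609443, P(S=-21)=400/282429536481, P(S=-19)=18400/847288609443, P(S=-17)=202400/847288609443, P(S=-15)=566720/282429536481, P(S=-13)=11334400/847288609443, P(S=-11)=61529600/847288609443, P(S=-9)=30764800/94143178827, P(S=-7)=1046003200/847288609443, P(S=-5)=3347210240/847288609443, P(S=-3)=3042918400/282429536481, P(S=-1)=21300428800/847288609443, P(S=1)=42600857600/847288609443, P(S=3)=24343347200/282429536481, P(S=5)=107110727680/847288609443, P(S=7)=133888409600/847288609443, P(S=9)=15751577600/94143178827, P(S=11)=126012620800/847288609443, P(S=13)=92851404800/847288609443, P(S=15)=18570280960/282429536481, P(S=17)=26528972800/847288609443, P(S=19)=9646899200/847288609443, P(S=21)=838860800/282429536481, P(S=23)=419430400/847288609443, P(S=25)=33554432/847288609443
E[|S_25|] = Σ_m |m|·P(S_25=m) = 2404306276525/282429536481

Answer: 2404306276525/282429536481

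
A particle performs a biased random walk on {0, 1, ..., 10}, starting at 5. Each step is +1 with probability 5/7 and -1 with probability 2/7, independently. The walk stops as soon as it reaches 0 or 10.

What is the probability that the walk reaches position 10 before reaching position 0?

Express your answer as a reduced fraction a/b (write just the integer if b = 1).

Answer: 3125/3157

Derivation:
Biased walk: p = 5/7, q = 2/7, r = q/p = 2/5
Gambler's ruin: P(hit 10 before 0 | start at 5) = (1 - r^a)/(1 - r^N)
r^5 = 32/3125; r^10 = 1024/9765625
P = (1 - 32/3125) / (1 - 1024/9765625) = 3093/3125 / 9764601/9765625 = 3125/3157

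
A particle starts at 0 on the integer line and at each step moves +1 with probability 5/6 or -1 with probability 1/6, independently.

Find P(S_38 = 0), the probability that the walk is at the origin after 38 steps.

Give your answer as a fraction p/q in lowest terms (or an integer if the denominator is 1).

Answer: 28089891910552978515625/15471637197735803319257923584

Derivation:
To be at 0 after 38 steps: need exactly 19 steps of +1 and 19 of -1.
Number of such sequences: C(38,19) = 35345263800
Each has probability (5/6)^19 · (1/6)^19 = 19073486328125/371319292745659279662190166016
P = 35345263800 · 19073486328125/371319292745659279662190166016 = 28089891910552978515625/15471637197735803319257923584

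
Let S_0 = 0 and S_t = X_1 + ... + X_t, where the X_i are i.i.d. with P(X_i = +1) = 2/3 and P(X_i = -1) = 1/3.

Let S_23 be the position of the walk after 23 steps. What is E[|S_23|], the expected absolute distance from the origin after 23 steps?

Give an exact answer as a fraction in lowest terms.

Answer: 247004221931/31381059609

Derivation:
S_23 takes values m ≡ 1 (mod 2) with |m| ≤ 23; P(S_23=m) = C(23,(23+m)/2) · (2/3)^((23+m)/2) · (1/3)^((23-m)/2).
Distribution: P(S=-23)=1/94143178827, P(S=-21)=46/94143178827, P(S=-19)=1012/94143178827, P(S=-17)=14168/94143178827, P(S=-15)=141680/94143178827, P(S=-13)=1076768/94143178827, P(S=-11)=2153536/31381059609, P(S=-9)=10460032/31381059609, P(S=-7)=41840128/31381059609, P(S=-5)=418401280/94143178827, P(S=-3)=1171523584/94143178827, P(S=-1)=2769055744/94143178827, P(S=1)=5538111488/94143178827, P(S=3)=9372188672/94143178827, P(S=5)=13388840960/94143178827, P(S=7)=5355536384/31381059609, P(S=9)=5355536384/31381059609, P(S=11)=4410441728/31381059609, P(S=13)=8820883456/94143178827, P(S=15)=4642570240/94143178827, P(S=17)=1857028096/94143178827, P(S=19)=530579456/94143178827, P(S=21)=96468992/94143178827, P(S=23)=8388608/94143178827
E[|S_23|] = Σ_m |m|·P(S_23=m) = 247004221931/31381059609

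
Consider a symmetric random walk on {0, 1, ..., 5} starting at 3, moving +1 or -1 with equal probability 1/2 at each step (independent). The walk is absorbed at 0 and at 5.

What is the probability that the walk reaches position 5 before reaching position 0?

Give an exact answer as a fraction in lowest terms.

Answer: 3/5

Derivation:
Symmetric walk (p = 1/2): the harmonic-function argument gives P(hit 5 before 0 | start at 3) = a/N.
P = 3/5 = 3/5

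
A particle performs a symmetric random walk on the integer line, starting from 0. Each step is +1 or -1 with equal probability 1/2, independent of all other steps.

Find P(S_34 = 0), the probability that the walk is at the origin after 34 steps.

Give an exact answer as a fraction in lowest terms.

Answer: 583401555/4294967296

Derivation:
To return to 0 after 34 steps: need exactly 17 steps of +1 and 17 of -1.
Favorable paths: C(34,17) = 2333606220
Total paths: 2^34 = 17179869184
P = 2333606220/17179869184 = 583401555/4294967296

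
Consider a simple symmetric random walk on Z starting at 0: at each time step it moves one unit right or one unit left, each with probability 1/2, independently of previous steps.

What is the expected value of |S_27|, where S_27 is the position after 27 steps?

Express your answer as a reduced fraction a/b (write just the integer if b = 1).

Answer: 35102025/8388608

Derivation:
S_27 takes values m ≡ 1 (mod 2) with |m| ≤ 27; P(S_27=m) = C(27,(27+m)/2)/2^27.
Total paths: 2^27 = 134217728
Distribution: P(S=-27)=1/134217728, P(S=-25)=27/134217728, P(S=-23)=351/134217728, P(S=-21)=2925/134217728, P(S=-19)=17550/134217728, P(S=-17)=80730/134217728, P(S=-15)=296010/134217728, P(S=-13)=888030/134217728, P(S=-11)=2220075/134217728, P(S=-9)=4686825/134217728, P(S=-7)=8436285/134217728, P(S=-5)=13037895/134217728, P(S=-3)=17383860/134217728, P(S=-1)=20058300/134217728, P(S=1)=20058300/134217728, P(S=3)=17383860/134217728, P(S=5)=13037895/134217728, P(S=7)=8436285/134217728, P(S=9)=4686825/134217728, P(S=11)=2220075/134217728, P(S=13)=888030/134217728, P(S=15)=296010/134217728, P(S=17)=80730/134217728, P(S=19)=17550/134217728, P(S=21)=2925/134217728, P(S=23)=351/134217728, P(S=25)=27/134217728, P(S=27)=1/134217728
E[|S_27|] = Σ_m |m|·P(S_27=m) = 561632400/134217728 = 35102025/8388608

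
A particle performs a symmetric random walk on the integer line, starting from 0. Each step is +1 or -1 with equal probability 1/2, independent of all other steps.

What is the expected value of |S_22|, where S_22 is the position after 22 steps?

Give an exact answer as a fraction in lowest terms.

Answer: 969969/262144

Derivation:
S_22 takes values m ≡ 0 (mod 2) with |m| ≤ 22; P(S_22=m) = C(22,(22+m)/2)/2^22.
Total paths: 2^22 = 4194304
Distribution: P(S=-22)=1/4194304, P(S=-20)=22/4194304, P(S=-18)=231/4194304, P(S=-16)=1540/4194304, P(S=-14)=7315/4194304, P(S=-12)=26334/4194304, P(S=-10)=74613/4194304, P(S=-8)=170544/4194304, P(S=-6)=319770/4194304, P(S=-4)=497420/4194304, P(S=-2)=646646/4194304, P(S=0)=705432/4194304, P(S=2)=646646/4194304, P(S=4)=497420/4194304, P(S=6)=319770/4194304, P(S=8)=170544/4194304, P(S=10)=74613/4194304, P(S=12)=26334/4194304, P(S=14)=7315/4194304, P(S=16)=1540/4194304, P(S=18)=231/4194304, P(S=20)=22/4194304, P(S=22)=1/4194304
E[|S_22|] = Σ_m |m|·P(S_22=m) = 15519504/4194304 = 969969/262144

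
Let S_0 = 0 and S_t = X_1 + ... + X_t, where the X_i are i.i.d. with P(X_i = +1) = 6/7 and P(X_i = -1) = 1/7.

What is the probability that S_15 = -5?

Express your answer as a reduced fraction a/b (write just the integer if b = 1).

Answer: 3335904/678223072849

Derivation:
To reach position -5 after 15 steps: need 5 steps of +1 and 10 steps of -1.
Number of such sequences: C(15,5) = 3003
Each has probability (6/7)^5 · (1/7)^10 = 7776/4747561509943
P = 3003 · 7776/4747561509943 = 3335904/678223072849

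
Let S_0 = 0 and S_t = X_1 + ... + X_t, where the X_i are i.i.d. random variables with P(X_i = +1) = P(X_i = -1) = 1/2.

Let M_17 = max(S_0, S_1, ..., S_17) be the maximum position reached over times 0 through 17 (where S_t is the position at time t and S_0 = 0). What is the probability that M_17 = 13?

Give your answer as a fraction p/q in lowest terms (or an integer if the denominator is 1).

Answer: 17/16384

Derivation:
Let M_17 = max(S_0,...,S_17). Use the reflection principle: for j ≥ 1, #{paths with M_17 ≥ j} = #{S_17 ≥ j} + #{S_17 ≥ j+1}.
By reflection, #{M_17 ≥ 13} = #{S_17 ≥ 13} + #{S_17 ≥ 14} = 154 + 18 = 172.
#{M_17 ≥ 14} = #{S_17 ≥ 14} + #{S_17 ≥ 15} = 18 + 18 = 36.
#{M_17 = 13} = 172 - 36 = 136.
P(M_17 = 13) = 136/131072 = 17/16384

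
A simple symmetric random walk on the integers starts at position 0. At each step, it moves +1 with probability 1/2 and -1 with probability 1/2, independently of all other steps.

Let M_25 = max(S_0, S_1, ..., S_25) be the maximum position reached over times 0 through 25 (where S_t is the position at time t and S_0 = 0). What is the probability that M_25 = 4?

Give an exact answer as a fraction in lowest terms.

Answer: 408595/4194304

Derivation:
Let M_25 = max(S_0,...,S_25). Use the reflection principle: for j ≥ 1, #{paths with M_25 ≥ j} = #{S_25 ≥ j} + #{S_25 ≥ j+1}.
By reflection, #{M_25 ≥ 4} = #{S_25 ≥ 4} + #{S_25 ≥ 5} = 7119516 + 7119516 = 14239032.
#{M_25 ≥ 5} = #{S_25 ≥ 5} + #{S_25 ≥ 6} = 7119516 + 3850756 = 10970272.
#{M_25 = 4} = 14239032 - 10970272 = 3268760.
P(M_25 = 4) = 3268760/33554432 = 408595/4194304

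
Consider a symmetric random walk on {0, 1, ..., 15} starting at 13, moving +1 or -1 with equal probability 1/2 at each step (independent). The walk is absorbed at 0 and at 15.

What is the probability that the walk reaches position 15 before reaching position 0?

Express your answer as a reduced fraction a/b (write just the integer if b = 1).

Symmetric walk (p = 1/2): the harmonic-function argument gives P(hit 15 before 0 | start at 13) = a/N.
P = 13/15 = 13/15

Answer: 13/15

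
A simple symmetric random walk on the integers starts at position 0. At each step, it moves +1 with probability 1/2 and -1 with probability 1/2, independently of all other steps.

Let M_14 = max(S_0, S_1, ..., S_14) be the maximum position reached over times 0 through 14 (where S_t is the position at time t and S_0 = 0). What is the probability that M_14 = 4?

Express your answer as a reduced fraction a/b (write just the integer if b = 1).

Let M_14 = max(S_0,...,S_14). Use the reflection principle: for j ≥ 1, #{paths with M_14 ≥ j} = #{S_14 ≥ j} + #{S_14 ≥ j+1}.
By reflection, #{M_14 ≥ 4} = #{S_14 ≥ 4} + #{S_14 ≥ 5} = 3473 + 1471 = 4944.
#{M_14 ≥ 5} = #{S_14 ≥ 5} + #{S_14 ≥ 6} = 1471 + 1471 = 2942.
#{M_14 = 4} = 4944 - 2942 = 2002.
P(M_14 = 4) = 2002/16384 = 1001/8192

Answer: 1001/8192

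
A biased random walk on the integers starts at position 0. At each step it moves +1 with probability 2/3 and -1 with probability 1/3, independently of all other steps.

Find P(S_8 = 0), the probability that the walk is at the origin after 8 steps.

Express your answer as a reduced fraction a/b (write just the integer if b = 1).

To be at 0 after 8 steps: need exactly 4 steps of +1 and 4 of -1.
Number of such sequences: C(8,4) = 70
Each has probability (2/3)^4 · (1/3)^4 = 16/6561
P = 70 · 16/6561 = 1120/6561

Answer: 1120/6561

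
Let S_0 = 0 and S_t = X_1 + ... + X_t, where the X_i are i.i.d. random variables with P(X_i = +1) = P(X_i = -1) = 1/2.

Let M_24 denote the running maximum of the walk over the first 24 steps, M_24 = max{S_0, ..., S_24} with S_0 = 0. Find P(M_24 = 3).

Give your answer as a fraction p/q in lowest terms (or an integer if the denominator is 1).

Let M_24 = max(S_0,...,S_24). Use the reflection principle: for j ≥ 1, #{paths with M_24 ≥ j} = #{S_24 ≥ j} + #{S_24 ≥ j+1}.
By reflection, #{M_24 ≥ 3} = #{S_24 ≥ 3} + #{S_24 ≥ 4} = 4540386 + 4540386 = 9080772.
#{M_24 ≥ 4} = #{S_24 ≥ 4} + #{S_24 ≥ 5} = 4540386 + 2579130 = 7119516.
#{M_24 = 3} = 9080772 - 7119516 = 1961256.
P(M_24 = 3) = 1961256/16777216 = 245157/2097152

Answer: 245157/2097152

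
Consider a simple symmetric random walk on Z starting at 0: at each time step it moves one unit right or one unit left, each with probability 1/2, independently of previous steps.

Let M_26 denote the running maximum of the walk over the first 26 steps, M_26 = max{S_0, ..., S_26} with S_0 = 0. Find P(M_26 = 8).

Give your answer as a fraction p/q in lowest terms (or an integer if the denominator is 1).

Let M_26 = max(S_0,...,S_26). Use the reflection principle: for j ≥ 1, #{paths with M_26 ≥ j} = #{S_26 ≥ j} + #{S_26 ≥ j+1}.
By reflection, #{M_26 ≥ 8} = #{S_26 ≥ 8} + #{S_26 ≥ 9} = 5658537 + 2533987 = 8192524.
#{M_26 ≥ 9} = #{S_26 ≥ 9} + #{S_26 ≥ 10} = 2533987 + 2533987 = 5067974.
#{M_26 = 8} = 8192524 - 5067974 = 3124550.
P(M_26 = 8) = 3124550/67108864 = 1562275/33554432

Answer: 1562275/33554432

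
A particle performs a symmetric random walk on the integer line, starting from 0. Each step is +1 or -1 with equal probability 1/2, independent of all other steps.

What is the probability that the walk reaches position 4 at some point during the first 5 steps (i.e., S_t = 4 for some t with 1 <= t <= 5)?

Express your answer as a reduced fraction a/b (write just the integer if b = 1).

Count via complement. Let g(t,s) = #length-t paths at position s with S_1..S_t all ≠ 4.
g(t,s) = g(t-1,s-1) + g(t-1,s+1) for s ≠ 4; g(t,4) = 0.
t=0: g(0,0)=1
t=1: g(1,-1)=1 g(1,1)=1
t=2: g(2,-2)=1 g(2,0)=2 g(2,2)=1
t=3: g(3,-3)=1 g(3,-1)=3 g(3,1)=3 g(3,3)=1
t=4: g(4,-4)=1 g(4,-2)=4 g(4,0)=6 g(4,2)=4
t=5: g(5,-5)=1 g(5,-3)=5 g(5,-1)=10 g(5,1)=10 g(5,3)=4
Paths never hitting 4: Σ_s g(5,s) = 30
Paths hitting 4: 2^5 - 30 = 2
P = 2/32 = 1/16

Answer: 1/16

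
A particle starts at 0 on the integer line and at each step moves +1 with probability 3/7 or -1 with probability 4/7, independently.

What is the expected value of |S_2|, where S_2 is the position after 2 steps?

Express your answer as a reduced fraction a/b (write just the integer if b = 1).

Answer: 50/49

Derivation:
S_2 takes values m ≡ 0 (mod 2) with |m| ≤ 2; P(S_2=m) = C(2,(2+m)/2) · (3/7)^((2+m)/2) · (4/7)^((2-m)/2).
Distribution: P(S=-2)=16/49, P(S=0)=24/49, P(S=2)=9/49
E[|S_2|] = Σ_m |m|·P(S_2=m) = 50/49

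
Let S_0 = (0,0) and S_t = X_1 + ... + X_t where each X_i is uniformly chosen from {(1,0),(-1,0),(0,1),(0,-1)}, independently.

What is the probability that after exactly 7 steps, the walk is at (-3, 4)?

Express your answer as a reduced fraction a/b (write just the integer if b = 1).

Let h be the number of horizontal steps (so 7-h are vertical). To end at (-3,4) need (h-3)/2 right-steps and ((7-h)+4)/2 up-steps.
Sum over h with 3 ≤ h ≤ 3, h ≡ 1 (mod 2), 7-h ≡ 0 (mod 2):
h=3: C(7,3)·C(3,0)·C(4,4) = 35·1·1 = 35
Total favorable: 35
Total paths: 4^7 = 16384
P = 35/16384 = 35/16384

Answer: 35/16384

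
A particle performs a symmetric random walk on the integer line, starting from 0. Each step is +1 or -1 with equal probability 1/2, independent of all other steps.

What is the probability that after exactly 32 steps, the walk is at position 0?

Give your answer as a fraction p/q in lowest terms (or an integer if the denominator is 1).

To return to 0 after 32 steps: need exactly 16 steps of +1 and 16 of -1.
Favorable paths: C(32,16) = 601080390
Total paths: 2^32 = 4294967296
P = 601080390/4294967296 = 300540195/2147483648

Answer: 300540195/2147483648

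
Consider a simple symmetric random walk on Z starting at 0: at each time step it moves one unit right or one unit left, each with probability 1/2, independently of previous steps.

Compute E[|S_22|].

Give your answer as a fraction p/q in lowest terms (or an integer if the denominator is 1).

S_22 takes values m ≡ 0 (mod 2) with |m| ≤ 22; P(S_22=m) = C(22,(22+m)/2)/2^22.
Total paths: 2^22 = 4194304
Distribution: P(S=-22)=1/4194304, P(S=-20)=22/4194304, P(S=-18)=231/4194304, P(S=-16)=1540/4194304, P(S=-14)=7315/4194304, P(S=-12)=26334/4194304, P(S=-10)=74613/4194304, P(S=-8)=170544/4194304, P(S=-6)=319770/4194304, P(S=-4)=497420/4194304, P(S=-2)=646646/4194304, P(S=0)=705432/4194304, P(S=2)=646646/4194304, P(S=4)=497420/4194304, P(S=6)=319770/4194304, P(S=8)=170544/4194304, P(S=10)=74613/4194304, P(S=12)=26334/4194304, P(S=14)=7315/4194304, P(S=16)=1540/4194304, P(S=18)=231/4194304, P(S=20)=22/4194304, P(S=22)=1/4194304
E[|S_22|] = Σ_m |m|·P(S_22=m) = 15519504/4194304 = 969969/262144

Answer: 969969/262144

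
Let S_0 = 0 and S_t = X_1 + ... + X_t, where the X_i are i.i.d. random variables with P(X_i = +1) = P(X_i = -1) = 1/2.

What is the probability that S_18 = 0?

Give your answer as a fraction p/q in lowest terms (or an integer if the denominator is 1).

Answer: 12155/65536

Derivation:
To return to 0 after 18 steps: need exactly 9 steps of +1 and 9 of -1.
Favorable paths: C(18,9) = 48620
Total paths: 2^18 = 262144
P = 48620/262144 = 12155/65536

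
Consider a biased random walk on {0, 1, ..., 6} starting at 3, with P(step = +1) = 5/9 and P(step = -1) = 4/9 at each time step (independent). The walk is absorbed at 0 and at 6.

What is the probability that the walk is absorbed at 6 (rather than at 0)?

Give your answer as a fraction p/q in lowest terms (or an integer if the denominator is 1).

Biased walk: p = 5/9, q = 4/9, r = q/p = 4/5
Gambler's ruin: P(hit 6 before 0 | start at 3) = (1 - r^a)/(1 - r^N)
r^3 = 64/125; r^6 = 4096/15625
P = (1 - 64/125) / (1 - 4096/15625) = 61/125 / 11529/15625 = 125/189

Answer: 125/189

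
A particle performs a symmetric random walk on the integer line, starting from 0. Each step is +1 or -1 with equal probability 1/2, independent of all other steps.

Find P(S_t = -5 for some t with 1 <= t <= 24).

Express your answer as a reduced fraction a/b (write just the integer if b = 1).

Answer: 1289565/4194304

Derivation:
Count via complement. Let g(t,s) = #length-t paths at position s with S_1..S_t all ≠ -5.
g(t,s) = g(t-1,s-1) + g(t-1,s+1) for s ≠ -5; g(t,-5) = 0.
t=0: g(0,0)=1
t=1: g(1,-1)=1 g(1,1)=1
t=2: g(2,-2)=1 g(2,0)=2 g(2,2)=1
t=3: g(3,-3)=1 g(3,-1)=3 g(3,1)=3 g(3,3)=1
t=4: g(4,-4)=1 g(4,-2)=4 g(4,0)=6 g(4,2)=4 g(4,4)=1
t=5: g(5,-3)=5 g(5,-1)=10 g(5,1)=10 g(5,3)=5 g(5,5)=1
t=6: g(6,-4)=5 g(6,-2)=15 g(6,0)=20 g(6,2)=15 g(6,4)=6 g(6,6)=1
t=7: g(7,-3)=20 g(7,-1)=35 g(7,1)=35 g(7,3)=21 g(7,5)=7 g(7,7)=1
t=8: g(8,-4)=20 g(8,-2)=55 g(8,0)=70 g(8,2)=56 g(8,4)=28 g(8,6)=8 g(8,8)=1
t=9: g(9,-3)=75 g(9,-1)=125 g(9,1)=126 g(9,3)=84 g(9,5)=36 g(9,7)=9 g(9,9)=1
t=10: g(10,-4)=75 g(10,-2)=200 g(10,0)=251 g(10,2)=210 g(10,4)=120 g(10,6)=45 g(10,8)=10 g(10,10)=1
t=11: g(11,-3)=275 g(11,-1)=451 g(11,1)=461 g(11,3)=330 g(11,5)=165 g(11,7)=55 g(11,9)=11 g(11,11)=1
t=12: g(12,-4)=275 g(12,-2)=726 g(12,0)=912 g(12,2)=791 g(12,4)=495 g(12,6)=220 g(12,8)=66 g(12,10)=12 g(12,12)=1
t=13: g(13,-3)=1001 g(13,-1)=1638 g(13,1)=1703 g(13,3)=1286 g(13,5)=715 g(13,7)=286 g(13,9)=78 g(13,11)=13 g(13,13)=1
t=14: g(14,-4)=1001 g(14,-2)=2639 g(14,0)=3341 g(14,2)=2989 g(14,4)=2001 g(14,6)=1001 g(14,8)=364 g(14,10)=91 g(14,12)=14 g(14,14)=1
t=15: g(15,-3)=3640 g(15,-1)=5980 g(15,1)=6330 g(15,3)=4990 g(15,5)=3002 g(15,7)=1365 g(15,9)=455 g(15,11)=105 g(15,13)=15 g(15,15)=1
t=16: g(16,-4)=3640 g(16,-2)=9620 g(16,0)=12310 g(16,2)=11320 g(16,4)=7992 g(16,6)=4367 g(16,8)=1820 g(16,10)=560 g(16,12)=120 g(16,14)=16 g(16,16)=1
t=17: g(17,-3)=13260 g(17,-1)=21930 g(17,1)=23630 g(17,3)=19312 g(17,5)=12359 g(17,7)=6187 g(17,9)=2380 g(17,11)=680 g(17,13)=136 g(17,15)=17 g(17,17)=1
t=18: g(18,-4)=13260 g(18,-2)=35190 g(18,0)=45560 g(18,2)=42942 g(18,4)=31671 g(18,6)=18546 g(18,8)=8567 g(18,10)=3060 g(18,12)=816 g(18,14)=153 g(18,16)=18 g(18,18)=1
t=19: g(19,-3)=48450 g(19,-1)=80750 g(19,1)=88502 g(19,3)=74613 g(19,5)=50217 g(19,7)=27113 g(19,9)=11627 g(19,11)=3876 g(19,13)=969 g(19,15)=171 g(19,17)=19 g(19,19)=1
t=20: g(20,-4)=48450 g(20,-2)=129200 g(20,0)=169252 g(20,2)=163115 g(20,4)=124830 g(20,6)=77330 g(20,8)=38740 g(20,10)=15503 g(20,12)=4845 g(20,14)=1140 g(20,16)=190 g(20,18)=20 g(20,20)=1
t=21: g(21,-3)=177650 g(21,-1)=298452 g(21,1)=332367 g(21,3)=287945 g(21,5)=202160 g(21,7)=116070 g(21,9)=54243 g(21,11)=20348 g(21,13)=5985 g(21,15)=1330 g(21,17)=210 g(21,19)=21 g(21,21)=1
t=22: g(22,-4)=177650 g(22,-2)=476102 g(22,0)=630819 g(22,2)=620312 g(22,4)=490105 g(22,6)=318230 g(22,8)=170313 g(22,10)=74591 g(22,12)=26333 g(22,14)=7315 g(22,16)=1540 g(22,18)=231 g(22,20)=22 g(22,22)=1
t=23: g(23,-3)=653752 g(23,-1)=1106921 g(23,1)=1251131 g(23,3)=1110417 g(23,5)=808335 g(23,7)=488543 g(23,9)=244904 g(23,11)=100924 g(23,13)=33648 g(23,15)=8855 g(23,17)=1771 g(23,19)=253 g(23,21)=23 g(23,23)=1
t=24: g(24,-4)=653752 g(24,-2)=1760673 g(24,0)=2358052 g(24,2)=2361548 g(24,4)=1918752 g(24,6)=1296878 g(24,8)=733447 g(24,10)=345828 g(24,12)=134572 g(24,14)=42503 g(24,16)=10626 g(24,18)=2024 g(24,20)=276 g(24,22)=24 g(24,24)=1
Paths never hitting -5: Σ_s g(24,s) = 11618956
Paths hitting -5: 2^24 - 11618956 = 5158260
P = 5158260/16777216 = 1289565/4194304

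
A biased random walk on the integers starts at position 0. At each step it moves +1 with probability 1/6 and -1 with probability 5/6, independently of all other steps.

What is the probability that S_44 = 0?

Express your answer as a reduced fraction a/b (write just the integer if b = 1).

Answer: 209023452174663543701171875/721844705097561639663297682735104

Derivation:
To be at 0 after 44 steps: need exactly 22 steps of +1 and 22 of -1.
Number of such sequences: C(44,22) = 2104098963720
Each has probability (1/6)^22 · (5/6)^22 = 2384185791015625/17324272922341479351919144385642496
P = 2104098963720 · 2384185791015625/17324272922341479351919144385642496 = 209023452174663543701171875/721844705097561639663297682735104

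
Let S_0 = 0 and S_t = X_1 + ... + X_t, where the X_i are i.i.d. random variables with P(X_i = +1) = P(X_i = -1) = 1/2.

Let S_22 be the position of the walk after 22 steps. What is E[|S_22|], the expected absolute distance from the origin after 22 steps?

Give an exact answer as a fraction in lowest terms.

Answer: 969969/262144

Derivation:
S_22 takes values m ≡ 0 (mod 2) with |m| ≤ 22; P(S_22=m) = C(22,(22+m)/2)/2^22.
Total paths: 2^22 = 4194304
Distribution: P(S=-22)=1/4194304, P(S=-20)=22/4194304, P(S=-18)=231/4194304, P(S=-16)=1540/4194304, P(S=-14)=7315/4194304, P(S=-12)=26334/4194304, P(S=-10)=74613/4194304, P(S=-8)=170544/4194304, P(S=-6)=319770/4194304, P(S=-4)=497420/4194304, P(S=-2)=646646/4194304, P(S=0)=705432/4194304, P(S=2)=646646/4194304, P(S=4)=497420/4194304, P(S=6)=319770/4194304, P(S=8)=170544/4194304, P(S=10)=74613/4194304, P(S=12)=26334/4194304, P(S=14)=7315/4194304, P(S=16)=1540/4194304, P(S=18)=231/4194304, P(S=20)=22/4194304, P(S=22)=1/4194304
E[|S_22|] = Σ_m |m|·P(S_22=m) = 15519504/4194304 = 969969/262144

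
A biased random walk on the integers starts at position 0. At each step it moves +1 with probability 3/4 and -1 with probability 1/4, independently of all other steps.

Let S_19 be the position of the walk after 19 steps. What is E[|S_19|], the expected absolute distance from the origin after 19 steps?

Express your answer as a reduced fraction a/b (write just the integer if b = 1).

S_19 takes values m ≡ 1 (mod 2) with |m| ≤ 19; P(S_19=m) = C(19,(19+m)/2) · (3/4)^((19+m)/2) · (1/4)^((19-m)/2).
Distribution: P(S=-19)=1/274877906944, P(S=-17)=57/274877906944, P(S=-15)=1539/274877906944, P(S=-13)=26163/274877906944, P(S=-11)=78489/68719476736, P(S=-9)=706401/68719476736, P(S=-7)=4944807/68719476736, P(S=-5)=27549639/68719476736, P(S=-3)=247946751/137438953472, P(S=-1)=909138087/137438953472, P(S=1)=2727414261/137438953472, P(S=3)=6694562277/137438953472, P(S=5)=6694562277/68719476736, P(S=7)=10814292909/68719476736, P(S=9)=13904090883/68719476736, P(S=11)=13904090883/68719476736, P(S=13)=41712272649/274877906944, P(S=15)=22082967873/274877906944, P(S=17)=7360989291/274877906944, P(S=19)=1162261467/274877906944
E[|S_19|] = Σ_m |m|·P(S_19=m) = 163711838773/17179869184

Answer: 163711838773/17179869184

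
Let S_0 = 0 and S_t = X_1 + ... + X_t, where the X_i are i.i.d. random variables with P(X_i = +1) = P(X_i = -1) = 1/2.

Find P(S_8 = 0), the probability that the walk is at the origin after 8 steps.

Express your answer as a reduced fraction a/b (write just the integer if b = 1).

To return to 0 after 8 steps: need exactly 4 steps of +1 and 4 of -1.
Favorable paths: C(8,4) = 70
Total paths: 2^8 = 256
P = 70/256 = 35/128

Answer: 35/128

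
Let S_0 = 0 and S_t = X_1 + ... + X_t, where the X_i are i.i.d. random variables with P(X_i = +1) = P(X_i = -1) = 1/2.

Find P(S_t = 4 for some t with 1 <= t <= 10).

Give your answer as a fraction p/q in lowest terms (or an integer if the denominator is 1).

Answer: 29/128

Derivation:
Count via complement. Let g(t,s) = #length-t paths at position s with S_1..S_t all ≠ 4.
g(t,s) = g(t-1,s-1) + g(t-1,s+1) for s ≠ 4; g(t,4) = 0.
t=0: g(0,0)=1
t=1: g(1,-1)=1 g(1,1)=1
t=2: g(2,-2)=1 g(2,0)=2 g(2,2)=1
t=3: g(3,-3)=1 g(3,-1)=3 g(3,1)=3 g(3,3)=1
t=4: g(4,-4)=1 g(4,-2)=4 g(4,0)=6 g(4,2)=4
t=5: g(5,-5)=1 g(5,-3)=5 g(5,-1)=10 g(5,1)=10 g(5,3)=4
t=6: g(6,-6)=1 g(6,-4)=6 g(6,-2)=15 g(6,0)=20 g(6,2)=14
t=7: g(7,-7)=1 g(7,-5)=7 g(7,-3)=21 g(7,-1)=35 g(7,1)=34 g(7,3)=14
t=8: g(8,-8)=1 g(8,-6)=8 g(8,-4)=28 g(8,-2)=56 g(8,0)=69 g(8,2)=48
t=9: g(9,-9)=1 g(9,-7)=9 g(9,-5)=36 g(9,-3)=84 g(9,-1)=125 g(9,1)=117 g(9,3)=48
t=10: g(10,-10)=1 g(10,-8)=10 g(10,-6)=45 g(10,-4)=120 g(10,-2)=209 g(10,0)=242 g(10,2)=165
Paths never hitting 4: Σ_s g(10,s) = 792
Paths hitting 4: 2^10 - 792 = 232
P = 232/1024 = 29/128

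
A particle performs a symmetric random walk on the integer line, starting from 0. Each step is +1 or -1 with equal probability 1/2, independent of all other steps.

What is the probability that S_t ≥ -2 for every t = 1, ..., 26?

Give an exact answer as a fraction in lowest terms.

Answer: 928625/2097152

Derivation:
Let f(t,s) = #length-t paths at position s with S_1..S_t all ≥ -2.
f(t,s) = f(t-1,s-1) + f(t-1,s+1) for s ≥ -2; f(t,s) = 0 for s < -2.
t=0: f(0,0)=1
t=1: f(1,-1)=1 f(1,1)=1
t=2: f(2,-2)=1 f(2,0)=2 f(2,2)=1
t=3: f(3,-1)=3 f(3,1)=3 f(3,3)=1
t=4: f(4,-2)=3 f(4,0)=6 f(4,2)=4 f(4,4)=1
t=5: f(5,-1)=9 f(5,1)=10 f(5,3)=5 f(5,5)=1
t=6: f(6,-2)=9 f(6,0)=19 f(6,2)=15 f(6,4)=6 f(6,6)=1
t=7: f(7,-1)=28 f(7,1)=34 f(7,3)=21 f(7,5)=7 f(7,7)=1
t=8: f(8,-2)=28 f(8,0)=62 f(8,2)=55 f(8,4)=28 f(8,6)=8 f(8,8)=1
t=9: f(9,-1)=90 f(9,1)=117 f(9,3)=83 f(9,5)=36 f(9,7)=9 f(9,9)=1
t=10: f(10,-2)=90 f(10,0)=207 f(10,2)=200 f(10,4)=119 f(10,6)=45 f(10,8)=10 f(10,10)=1
t=11: f(11,-1)=297 f(11,1)=407 f(11,3)=319 f(11,5)=164 f(11,7)=55 f(11,9)=11 f(11,11)=1
t=12: f(12,-2)=297 f(12,0)=704 f(12,2)=726 f(12,4)=483 f(12,6)=219 f(12,8)=66 f(12,10)=12 f(12,12)=1
t=13: f(13,-1)=1001 f(13,1)=1430 f(13,3)=1209 f(13,5)=702 f(13,7)=285 f(13,9)=78 f(13,11)=13 f(13,13)=1
t=14: f(14,-2)=1001 f(14,0)=2431 f(14,2)=2639 f(14,4)=1911 f(14,6)=987 f(14,8)=363 f(14,10)=91 f(14,12)=14 f(14,14)=1
t=15: f(15,-1)=3432 f(15,1)=5070 f(15,3)=4550 f(15,5)=2898 f(15,7)=1350 f(15,9)=454 f(15,11)=105 f(15,13)=15 f(15,15)=1
t=16: f(16,-2)=3432 f(16,0)=8502 f(16,2)=9620 f(16,4)=7448 f(16,6)=4248 f(16,8)=1804 f(16,10)=559 f(16,12)=120 f(16,14)=16 f(16,16)=1
t=17: f(17,-1)=11934 f(17,1)=18122 f(17,3)=17068 f(17,5)=11696 f(17,7)=6052 f(17,9)=2363 f(17,11)=679 f(17,13)=136 f(17,15)=17 f(17,17)=1
t=18: f(18,-2)=11934 f(18,0)=30056 f(18,2)=35190 f(18,4)=28764 f(18,6)=17748 f(18,8)=8415 f(18,10)=3042 f(18,12)=815 f(18,14)=153 f(18,16)=18 f(18,18)=1
t=19: f(19,-1)=41990 f(19,1)=65246 f(19,3)=63954 f(19,5)=46512 f(19,7)=26163 f(19,9)=11457 f(19,11)=3857 f(19,13)=968 f(19,15)=171 f(19,17)=19 f(19,19)=1
t=20: f(20,-2)=41990 f(20,0)=107236 f(20,2)=129200 f(20,4)=110466 f(20,6)=72675 f(20,8)=37620 f(20,10)=15314 f(20,12)=4825 f(20,14)=1139 f(20,16)=190 f(20,18)=20 f(20,20)=1
t=21: f(21,-1)=149226 f(21,1)=236436 f(21,3)=239666 f(21,5)=183141 f(21,7)=110295 f(21,9)=52934 f(21,11)=20139 f(21,13)=5964 f(21,15)=1329 f(21,17)=210 f(21,19)=21 f(21,21)=1
t=22: f(22,-2)=149226 f(22,0)=385662 f(22,2)=476102 f(22,4)=422807 f(22,6)=293436 f(22,8)=163229 f(22,10)=73073 f(22,12)=26103 f(22,14)=7293 f(22,16)=1539 f(22,18)=231 f(22,20)=22 f(22,22)=1
t=23: f(23,-1)=534888 f(23,1)=861764 f(23,3)=898909 f(23,5)=716243 f(23,7)=456665 f(23,9)=236302 f(23,11)=99176 f(23,13)=33396 f(23,15)=8832 f(23,17)=1770 f(23,19)=253 f(23,21)=23 f(23,23)=1
t=24: f(24,-2)=534888 f(24,0)=1396652 f(24,2)=1760673 f(24,4)=1615152 f(24,6)=1172908 f(24,8)=692967 f(24,10)=335478 f(24,12)=132572 f(24,14)=42228 f(24,16)=10602 f(24,18)=2023 f(24,20)=276 f(24,22)=24 f(24,24)=1
t=25: f(25,-1)=1931540 f(25,1)=3157325 f(25,3)=3375825 f(25,5)=2788060 f(25,7)=1865875 f(25,9)=1028445 f(25,11)=468050 f(25,13)=174800 f(25,15)=52830 f(25,17)=12625 f(25,19)=2299 f(25,21)=300 f(25,23)=25 f(25,25)=1
t=26: f(26,-2)=1931540 f(26,0)=5088865 f(26,2)=6533150 f(26,4)=6163885 f(26,6)=4653935 f(26,8)=2894320 f(26,10)=1496495 f(26,12)=642850 f(26,14)=227630 f(26,16)=65455 f(26,18)=14924 f(26,20)=2599 f(26,22)=325 f(26,24)=26 f(26,26)=1
Σ_s f(26,s) = 29716000
P = 29716000/67108864 = 928625/2097152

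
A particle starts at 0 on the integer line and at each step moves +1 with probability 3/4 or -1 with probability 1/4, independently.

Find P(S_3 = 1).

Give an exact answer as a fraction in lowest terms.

Answer: 27/64

Derivation:
To reach position 1 after 3 steps: need 2 steps of +1 and 1 step of -1.
Number of such sequences: C(3,2) = 3
Each has probability (3/4)^2 · (1/4)^1 = 9/64
P = 3 · 9/64 = 27/64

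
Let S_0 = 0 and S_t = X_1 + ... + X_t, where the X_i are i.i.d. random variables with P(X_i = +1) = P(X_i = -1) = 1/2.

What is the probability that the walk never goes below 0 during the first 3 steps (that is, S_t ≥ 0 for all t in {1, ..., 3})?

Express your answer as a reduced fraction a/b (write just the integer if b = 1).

Let f(t,s) = #length-t paths at position s with S_1..S_t all ≥ 0.
f(t,s) = f(t-1,s-1) + f(t-1,s+1) for s ≥ 0; f(t,s) = 0 for s < 0.
t=0: f(0,0)=1
t=1: f(1,1)=1
t=2: f(2,0)=1 f(2,2)=1
t=3: f(3,1)=2 f(3,3)=1
Σ_s f(3,s) = 3
P = 3/8 = 3/8

Answer: 3/8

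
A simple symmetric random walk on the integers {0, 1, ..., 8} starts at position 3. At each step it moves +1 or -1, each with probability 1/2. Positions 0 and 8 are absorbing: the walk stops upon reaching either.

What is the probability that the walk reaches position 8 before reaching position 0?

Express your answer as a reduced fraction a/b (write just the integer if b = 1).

Answer: 3/8

Derivation:
Symmetric walk (p = 1/2): the harmonic-function argument gives P(hit 8 before 0 | start at 3) = a/N.
P = 3/8 = 3/8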